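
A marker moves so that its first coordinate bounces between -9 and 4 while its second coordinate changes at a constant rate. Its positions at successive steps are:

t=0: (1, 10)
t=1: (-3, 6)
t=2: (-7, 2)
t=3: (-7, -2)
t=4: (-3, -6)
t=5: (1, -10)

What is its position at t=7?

(-1, -18)

The first coordinate travels 4 per step and bounces off the walls at -9 and 4.
  step 6: 1 → 3
  step 7: 3 → -1
The second coordinate changes by -4 each step: at step 7 it is -18.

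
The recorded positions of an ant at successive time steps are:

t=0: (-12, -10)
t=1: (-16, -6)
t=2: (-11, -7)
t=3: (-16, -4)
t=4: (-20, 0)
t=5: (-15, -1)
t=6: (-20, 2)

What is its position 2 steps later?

(-19, 5)

Step-to-step displacements: (-4, +4), (+5, -1), (-5, +3), (-4, +4), (+5, -1), (-5, +3) — a repeating cycle of length 3.
step 7: apply (-4, +4) → (-24, 6)
step 8: apply (+5, -1) → (-19, 5)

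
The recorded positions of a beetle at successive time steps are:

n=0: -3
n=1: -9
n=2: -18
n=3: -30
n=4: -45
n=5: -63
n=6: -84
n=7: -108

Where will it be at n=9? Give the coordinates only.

-165

Successive displacements: -6, -9, -12, -15, -18, -21, -24 — each changes by -3.
step 8: -108 − 27 → -135
step 9: -135 − 30 → -165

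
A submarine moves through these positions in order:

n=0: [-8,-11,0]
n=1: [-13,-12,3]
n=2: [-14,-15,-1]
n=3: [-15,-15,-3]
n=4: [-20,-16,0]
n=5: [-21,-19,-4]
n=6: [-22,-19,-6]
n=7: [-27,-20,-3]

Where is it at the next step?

[-28,-23,-7]

The moves between consecutive positions are [-5,-1,+3], [-1,-3,-4], [-1,+0,-2], [-5,-1,+3], [-1,-3,-4], [-1,+0,-2], [-5,-1,+3]; they repeat the 3-cycle [[-5,-1,+3], [-1,-3,-4], [-1,+0,-2]].
step 8: apply [-1,-3,-4] → [-28,-23,-7]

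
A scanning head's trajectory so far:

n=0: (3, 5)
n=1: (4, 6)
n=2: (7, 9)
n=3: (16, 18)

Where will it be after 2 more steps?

Consecutive displacements (+1, +1), (+3, +3), (+9, +9) scale by a factor of 3 each step.
step 4: (16, 18) + (+27, +27) → (43, 45)
step 5: (43, 45) + (+81, +81) → (124, 126)

(124, 126)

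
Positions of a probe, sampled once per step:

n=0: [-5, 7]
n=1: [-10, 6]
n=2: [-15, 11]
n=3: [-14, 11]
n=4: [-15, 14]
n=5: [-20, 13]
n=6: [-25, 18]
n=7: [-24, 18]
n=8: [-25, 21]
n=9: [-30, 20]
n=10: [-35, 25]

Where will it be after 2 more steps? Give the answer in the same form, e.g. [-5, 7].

The moves between consecutive positions are [-5, -1], [-5, +5], [+1, +0], [-1, +3], [-5, -1], [-5, +5], [+1, +0], [-1, +3], [-5, -1], [-5, +5]; they repeat the 4-cycle [[-5, -1], [-5, +5], [+1, +0], [-1, +3]].
step 11: apply [+1, +0] → [-34, 25]
step 12: apply [-1, +3] → [-35, 28]

[-35, 28]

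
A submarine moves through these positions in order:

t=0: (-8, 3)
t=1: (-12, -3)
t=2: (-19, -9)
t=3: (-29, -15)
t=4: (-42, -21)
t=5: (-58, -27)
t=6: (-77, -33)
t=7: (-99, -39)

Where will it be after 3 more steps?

(-183, -57)

Successive displacements: (-4, -6), (-7, -6), (-10, -6), (-13, -6), (-16, -6), (-19, -6), (-22, -6) — each changes by (-3, +0).
step 8: (-99, -39) + (-25, -6) → (-124, -45)
step 9: (-124, -45) + (-28, -6) → (-152, -51)
step 10: (-152, -51) + (-31, -6) → (-183, -57)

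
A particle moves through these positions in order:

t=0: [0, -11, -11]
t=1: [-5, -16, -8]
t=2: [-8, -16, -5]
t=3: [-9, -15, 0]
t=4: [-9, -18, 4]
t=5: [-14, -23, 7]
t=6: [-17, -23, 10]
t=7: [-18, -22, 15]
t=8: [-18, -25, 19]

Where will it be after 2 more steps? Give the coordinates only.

[-26, -30, 25]

Step-to-step displacements: [-5, -5, +3], [-3, +0, +3], [-1, +1, +5], [+0, -3, +4], [-5, -5, +3], [-3, +0, +3], [-1, +1, +5], [+0, -3, +4] — a repeating cycle of length 4.
step 9: apply [-5, -5, +3] → [-23, -30, 22]
step 10: apply [-3, +0, +3] → [-26, -30, 25]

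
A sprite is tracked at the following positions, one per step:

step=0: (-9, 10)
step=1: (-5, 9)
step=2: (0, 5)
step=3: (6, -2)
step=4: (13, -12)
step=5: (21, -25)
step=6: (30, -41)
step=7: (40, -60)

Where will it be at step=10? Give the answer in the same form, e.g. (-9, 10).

(76, -135)

Successive displacements: (+4, -1), (+5, -4), (+6, -7), (+7, -10), (+8, -13), (+9, -16), (+10, -19) — each changes by (+1, -3).
step 8: (40, -60) + (+11, -22) → (51, -82)
step 9: (51, -82) + (+12, -25) → (63, -107)
step 10: (63, -107) + (+13, -28) → (76, -135)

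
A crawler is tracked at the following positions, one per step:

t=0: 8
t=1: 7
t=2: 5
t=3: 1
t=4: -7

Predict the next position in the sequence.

Consecutive displacements -1, -2, -4, -8 scale by a factor of 2 each step.
step 5: -7 − 16 → -23

-23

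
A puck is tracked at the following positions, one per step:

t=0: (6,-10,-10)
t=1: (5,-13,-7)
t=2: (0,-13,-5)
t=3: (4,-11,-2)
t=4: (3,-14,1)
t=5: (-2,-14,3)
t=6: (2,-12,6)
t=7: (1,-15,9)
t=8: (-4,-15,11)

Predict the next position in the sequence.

(0,-13,14)

Differencing gives (-1,-3,+3), (-5,+0,+2), (+4,+2,+3), (-1,-3,+3), (-5,+0,+2), (+4,+2,+3), (-1,-3,+3), (-5,+0,+2). This is the pattern (-1,-3,+3), (-5,+0,+2), (+4,+2,+3) repeated.
step 9: apply (+4,+2,+3) → (0,-13,14)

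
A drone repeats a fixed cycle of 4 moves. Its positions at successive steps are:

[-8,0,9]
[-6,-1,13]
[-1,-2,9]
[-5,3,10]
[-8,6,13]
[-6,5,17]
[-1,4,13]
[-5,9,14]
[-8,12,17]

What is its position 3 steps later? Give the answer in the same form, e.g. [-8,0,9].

Step-to-step displacements: [+2,-1,+4], [+5,-1,-4], [-4,+5,+1], [-3,+3,+3], [+2,-1,+4], [+5,-1,-4], [-4,+5,+1], [-3,+3,+3] — a repeating cycle of length 4.
step 9: apply [+2,-1,+4] → [-6,11,21]
step 10: apply [+5,-1,-4] → [-1,10,17]
step 11: apply [-4,+5,+1] → [-5,15,18]

[-5,15,18]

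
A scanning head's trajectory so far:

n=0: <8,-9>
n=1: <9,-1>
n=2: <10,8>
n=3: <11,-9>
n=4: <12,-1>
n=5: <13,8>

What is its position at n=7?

The first coordinate changes by +1 each step, so at step 7 it is 8 + 7·(1) = 15.
The second coordinate repeats the cycle [-9, -1, 8] with period 3; step 7 mod 3 = 1, giving -1.

<15,-1>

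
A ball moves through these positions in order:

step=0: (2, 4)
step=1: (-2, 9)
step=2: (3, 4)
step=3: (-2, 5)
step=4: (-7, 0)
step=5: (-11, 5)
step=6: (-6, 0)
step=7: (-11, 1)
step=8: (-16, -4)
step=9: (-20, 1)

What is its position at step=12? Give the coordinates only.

(-25, -8)

The moves between consecutive positions are (-4, +5), (+5, -5), (-5, +1), (-5, -5), (-4, +5), (+5, -5), (-5, +1), (-5, -5), (-4, +5); they repeat the 4-cycle [(-4, +5), (+5, -5), (-5, +1), (-5, -5)].
step 10: apply (+5, -5) → (-15, -4)
step 11: apply (-5, +1) → (-20, -3)
step 12: apply (-5, -5) → (-25, -8)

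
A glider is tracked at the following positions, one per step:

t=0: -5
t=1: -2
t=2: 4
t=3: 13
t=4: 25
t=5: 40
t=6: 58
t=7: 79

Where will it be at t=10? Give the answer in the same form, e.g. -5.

Successive displacements: +3, +6, +9, +12, +15, +18, +21 — each changes by +3.
step 8: 79 + 24 → 103
step 9: 103 + 27 → 130
step 10: 130 + 30 → 160

160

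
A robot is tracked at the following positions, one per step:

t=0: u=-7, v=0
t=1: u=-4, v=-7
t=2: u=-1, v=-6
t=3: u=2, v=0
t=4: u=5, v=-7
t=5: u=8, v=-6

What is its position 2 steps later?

u=14, v=-7

The u coordinate changes by +3 each step, so at step 7 it is -7 + 7·(3) = 14.
The v coordinate repeats the cycle [0, -7, -6] with period 3; step 7 mod 3 = 1, giving -7.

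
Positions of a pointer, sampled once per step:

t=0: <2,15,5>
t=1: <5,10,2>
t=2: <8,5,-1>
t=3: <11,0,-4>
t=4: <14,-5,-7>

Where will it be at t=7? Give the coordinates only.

<23,-20,-16>

Constant displacement of <+3,-5,-3> per step.
step 5: <14,-5,-7> + <+3,-5,-3> → <17,-10,-10>
step 6: <17,-10,-10> + <+3,-5,-3> → <20,-15,-13>
step 7: <20,-15,-13> + <+3,-5,-3> → <23,-20,-16>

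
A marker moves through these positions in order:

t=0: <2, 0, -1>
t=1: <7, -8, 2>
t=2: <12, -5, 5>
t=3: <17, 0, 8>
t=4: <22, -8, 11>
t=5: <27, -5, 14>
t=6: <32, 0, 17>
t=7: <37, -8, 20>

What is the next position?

<42, -5, 23>

First: linear, +5 per step → 42 at step 8.
Second: cycles through 0, -8, -5 every 3 steps. Step 8 lands at position 2 of the cycle → -5.
Third: linear, +3 per step → 23 at step 8.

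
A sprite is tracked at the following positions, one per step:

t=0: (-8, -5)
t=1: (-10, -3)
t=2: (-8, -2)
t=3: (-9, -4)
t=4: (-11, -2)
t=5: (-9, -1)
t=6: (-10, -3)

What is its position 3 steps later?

(-11, -2)

Step-to-step displacements: (-2, +2), (+2, +1), (-1, -2), (-2, +2), (+2, +1), (-1, -2) — a repeating cycle of length 3.
step 7: apply (-2, +2) → (-12, -1)
step 8: apply (+2, +1) → (-10, 0)
step 9: apply (-1, -2) → (-11, -2)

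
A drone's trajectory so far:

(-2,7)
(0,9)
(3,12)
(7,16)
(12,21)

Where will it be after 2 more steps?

First differences are (+2,+2), (+3,+3), (+4,+4), (+5,+5); their common second difference is (+1,+1) (constant acceleration).
step 5: (12,21) + (+6,+6) → (18,27)
step 6: (18,27) + (+7,+7) → (25,34)

(25,34)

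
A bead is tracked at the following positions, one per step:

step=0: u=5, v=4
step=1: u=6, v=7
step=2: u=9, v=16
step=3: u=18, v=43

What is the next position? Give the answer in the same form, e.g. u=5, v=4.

u=45, v=124

Consecutive displacements (+1,+3), (+3,+9), (+9,+27) scale by a factor of 3 each step.
step 4: u=18, v=43 + (+27,+81) → u=45, v=124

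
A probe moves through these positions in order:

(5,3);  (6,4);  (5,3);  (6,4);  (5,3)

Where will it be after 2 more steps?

The jumps are (+1,+1), (-1,-1), (+1,+1), (-1,-1) — a geometric progression with ratio -1.
step 5: (5,3) + (+1,+1) → (6,4)
step 6: (6,4) + (-1,-1) → (5,3)

(5,3)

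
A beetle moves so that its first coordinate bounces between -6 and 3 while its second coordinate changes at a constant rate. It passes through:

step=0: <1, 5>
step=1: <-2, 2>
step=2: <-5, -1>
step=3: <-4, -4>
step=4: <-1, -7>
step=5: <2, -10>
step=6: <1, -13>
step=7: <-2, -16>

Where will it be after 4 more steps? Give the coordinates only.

<2, -28>

The first coordinate reflects between -6 and 3, moving 3 per step.
  step 8: -2 → -5
  step 9: -5 → -4
  step 10: -4 → -1
  step 11: -1 → 2
The second coordinate changes by -3 each step: at step 11 it is -28.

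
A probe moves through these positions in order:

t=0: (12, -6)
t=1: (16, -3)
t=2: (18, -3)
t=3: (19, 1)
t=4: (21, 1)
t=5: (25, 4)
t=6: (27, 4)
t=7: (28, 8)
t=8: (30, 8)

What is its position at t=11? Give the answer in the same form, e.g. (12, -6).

(37, 15)

The moves between consecutive positions are (+4, +3), (+2, +0), (+1, +4), (+2, +0), (+4, +3), (+2, +0), (+1, +4), (+2, +0); they repeat the 4-cycle [(+4, +3), (+2, +0), (+1, +4), (+2, +0)].
step 9: apply (+4, +3) → (34, 11)
step 10: apply (+2, +0) → (36, 11)
step 11: apply (+1, +4) → (37, 15)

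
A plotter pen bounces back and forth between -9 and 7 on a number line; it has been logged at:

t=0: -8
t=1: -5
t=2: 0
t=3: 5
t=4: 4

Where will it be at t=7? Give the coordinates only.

The value travels 5 per step and bounces off the walls at -9 and 7.
  step 5: 4 → -1
  step 6: -1 → -6
  step 7: -6 → -7

-7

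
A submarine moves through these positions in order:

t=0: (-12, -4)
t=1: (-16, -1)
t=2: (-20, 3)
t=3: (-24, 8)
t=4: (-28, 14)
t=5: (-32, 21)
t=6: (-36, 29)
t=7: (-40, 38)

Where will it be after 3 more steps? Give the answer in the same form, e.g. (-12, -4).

(-52, 71)

Taking differences between consecutive positions: (-4, +3), (-4, +4), (-4, +5), (-4, +6), (-4, +7), (-4, +8), (-4, +9). These grow by (+0, +1) each step.
step 8: (-40, 38) + (-4, +10) → (-44, 48)
step 9: (-44, 48) + (-4, +11) → (-48, 59)
step 10: (-48, 59) + (-4, +12) → (-52, 71)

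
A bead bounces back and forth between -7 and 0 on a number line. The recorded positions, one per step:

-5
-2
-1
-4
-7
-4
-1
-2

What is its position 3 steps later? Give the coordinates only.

The value reflects between -7 and 0, moving 3 per step.
  step 8: -2 → -5
  step 9: -5 → -6
  step 10: -6 → -3

-3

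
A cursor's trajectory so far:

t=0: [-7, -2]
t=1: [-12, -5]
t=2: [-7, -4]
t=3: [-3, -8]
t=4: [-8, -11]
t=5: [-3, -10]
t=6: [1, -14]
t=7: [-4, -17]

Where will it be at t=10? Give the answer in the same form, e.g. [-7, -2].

[0, -23]

Step-to-step displacements: [-5, -3], [+5, +1], [+4, -4], [-5, -3], [+5, +1], [+4, -4], [-5, -3] — a repeating cycle of length 3.
step 8: apply [+5, +1] → [1, -16]
step 9: apply [+4, -4] → [5, -20]
step 10: apply [-5, -3] → [0, -23]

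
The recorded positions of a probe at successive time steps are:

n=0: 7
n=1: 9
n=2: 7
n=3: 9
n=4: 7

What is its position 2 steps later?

The jumps are +2, -2, +2, -2 — a geometric progression with ratio -1.
step 5: 7 + 2 → 9
step 6: 9 − 2 → 7

7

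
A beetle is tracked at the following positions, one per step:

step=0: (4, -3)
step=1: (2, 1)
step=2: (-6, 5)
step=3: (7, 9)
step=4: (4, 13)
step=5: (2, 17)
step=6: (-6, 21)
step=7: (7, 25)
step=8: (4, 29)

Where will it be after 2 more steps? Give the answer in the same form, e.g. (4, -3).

(-6, 37)

First: cycles through 4, 2, -6, 7 every 4 steps. Step 10 lands at position 2 of the cycle → -6.
Second: linear, +4 per step → 37 at step 10.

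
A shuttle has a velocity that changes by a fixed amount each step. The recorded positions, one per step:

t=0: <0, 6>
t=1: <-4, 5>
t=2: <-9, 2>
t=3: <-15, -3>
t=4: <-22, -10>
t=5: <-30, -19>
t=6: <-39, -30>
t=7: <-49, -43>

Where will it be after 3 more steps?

<-85, -94>

Taking differences between consecutive positions: <-4, -1>, <-5, -3>, <-6, -5>, <-7, -7>, <-8, -9>, <-9, -11>, <-10, -13>. These grow by <-1, -2> each step.
step 8: <-49, -43> + <-11, -15> → <-60, -58>
step 9: <-60, -58> + <-12, -17> → <-72, -75>
step 10: <-72, -75> + <-13, -19> → <-85, -94>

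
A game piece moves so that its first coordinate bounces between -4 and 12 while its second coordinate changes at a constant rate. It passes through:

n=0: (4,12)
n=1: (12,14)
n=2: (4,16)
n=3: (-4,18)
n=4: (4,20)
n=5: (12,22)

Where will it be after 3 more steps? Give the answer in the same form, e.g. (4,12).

(4,28)

The first coordinate reflects between -4 and 12, moving 8 per step.
  step 6: 12 → 4
  step 7: 4 → -4
  step 8: -4 → 4
The second coordinate changes by +2 each step: at step 8 it is 28.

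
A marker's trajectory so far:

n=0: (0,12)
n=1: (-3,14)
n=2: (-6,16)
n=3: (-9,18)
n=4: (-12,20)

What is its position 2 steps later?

Each step adds (-3,+2) to the position.
step 5: (-12,20) + (-3,+2) → (-15,22)
step 6: (-15,22) + (-3,+2) → (-18,24)

(-18,24)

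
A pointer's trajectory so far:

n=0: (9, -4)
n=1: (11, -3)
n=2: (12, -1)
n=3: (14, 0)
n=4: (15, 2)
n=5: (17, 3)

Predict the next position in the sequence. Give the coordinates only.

Step-to-step displacements: (+2, +1), (+1, +2), (+2, +1), (+1, +2), (+2, +1) — a repeating cycle of length 2.
step 6: apply (+1, +2) → (18, 5)

(18, 5)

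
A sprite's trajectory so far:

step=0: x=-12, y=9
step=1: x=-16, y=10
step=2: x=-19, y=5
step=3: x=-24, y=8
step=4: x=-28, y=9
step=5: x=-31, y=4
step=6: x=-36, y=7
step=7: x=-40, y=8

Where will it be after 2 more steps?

Differencing gives (-4,+1), (-3,-5), (-5,+3), (-4,+1), (-3,-5), (-5,+3), (-4,+1). This is the pattern (-4,+1), (-3,-5), (-5,+3) repeated.
step 8: apply (-3,-5) → x=-43, y=3
step 9: apply (-5,+3) → x=-48, y=6

x=-48, y=6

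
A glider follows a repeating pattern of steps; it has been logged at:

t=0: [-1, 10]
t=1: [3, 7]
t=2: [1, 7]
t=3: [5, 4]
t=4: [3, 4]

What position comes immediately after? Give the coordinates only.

[7, 1]

Step-to-step displacements: [+4, -3], [-2, +0], [+4, -3], [-2, +0] — a repeating cycle of length 2.
step 5: apply [+4, -3] → [7, 1]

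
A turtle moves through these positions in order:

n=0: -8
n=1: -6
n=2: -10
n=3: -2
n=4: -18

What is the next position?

14

Step-to-step displacements: +2, -4, +8, -16; each is -2× the previous.
step 5: -18 + 32 → 14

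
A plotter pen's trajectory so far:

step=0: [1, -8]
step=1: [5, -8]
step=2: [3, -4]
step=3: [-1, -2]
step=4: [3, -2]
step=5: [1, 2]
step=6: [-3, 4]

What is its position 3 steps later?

Step-to-step displacements: [+4, +0], [-2, +4], [-4, +2], [+4, +0], [-2, +4], [-4, +2] — a repeating cycle of length 3.
step 7: apply [+4, +0] → [1, 4]
step 8: apply [-2, +4] → [-1, 8]
step 9: apply [-4, +2] → [-5, 10]

[-5, 10]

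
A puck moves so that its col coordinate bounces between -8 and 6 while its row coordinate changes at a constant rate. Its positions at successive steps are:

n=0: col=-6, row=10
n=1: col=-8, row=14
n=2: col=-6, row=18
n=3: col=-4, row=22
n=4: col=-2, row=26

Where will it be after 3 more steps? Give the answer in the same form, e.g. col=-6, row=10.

col=4, row=38

The col coordinate reflects between -8 and 6, moving 2 per step.
  step 5: -2 → 0
  step 6: 0 → 2
  step 7: 2 → 4
The row coordinate changes by +4 each step: at step 7 it is 38.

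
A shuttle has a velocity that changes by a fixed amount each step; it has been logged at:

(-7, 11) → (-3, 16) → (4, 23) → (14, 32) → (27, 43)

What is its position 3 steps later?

First differences are (+4, +5), (+7, +7), (+10, +9), (+13, +11); their common second difference is (+3, +2) (constant acceleration).
step 5: (27, 43) + (+16, +13) → (43, 56)
step 6: (43, 56) + (+19, +15) → (62, 71)
step 7: (62, 71) + (+22, +17) → (84, 88)

(84, 88)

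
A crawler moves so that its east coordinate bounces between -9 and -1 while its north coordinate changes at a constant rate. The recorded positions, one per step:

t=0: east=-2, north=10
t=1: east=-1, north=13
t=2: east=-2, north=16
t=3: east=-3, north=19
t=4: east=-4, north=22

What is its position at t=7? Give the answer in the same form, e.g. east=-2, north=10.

east=-7, north=31

The east coordinate travels 1 per step and bounces off the walls at -9 and -1.
  step 5: -4 → -5
  step 6: -5 → -6
  step 7: -6 → -7
The north coordinate changes by +3 each step: at step 7 it is 31.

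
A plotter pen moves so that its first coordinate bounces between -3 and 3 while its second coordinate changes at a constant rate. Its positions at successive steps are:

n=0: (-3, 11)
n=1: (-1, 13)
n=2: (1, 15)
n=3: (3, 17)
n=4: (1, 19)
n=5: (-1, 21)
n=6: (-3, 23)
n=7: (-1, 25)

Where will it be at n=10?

(1, 31)

The first coordinate travels 2 per step and bounces off the walls at -3 and 3.
  step 8: -1 → 1
  step 9: 1 → 3
  step 10: 3 → 1
The second coordinate changes by +2 each step: at step 10 it is 31.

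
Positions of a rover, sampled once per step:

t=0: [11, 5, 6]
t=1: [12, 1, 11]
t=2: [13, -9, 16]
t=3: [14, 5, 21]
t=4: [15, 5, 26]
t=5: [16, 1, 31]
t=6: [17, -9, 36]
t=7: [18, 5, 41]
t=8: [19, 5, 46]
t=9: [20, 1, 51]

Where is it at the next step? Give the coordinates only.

[21, -9, 56]

The first coordinate changes by +1 each step, so at step 10 it is 11 + 10·(1) = 21.
The second coordinate repeats the cycle [5, 1, -9, 5] with period 4; step 10 mod 4 = 2, giving -9.
The third coordinate changes by +5 each step, so at step 10 it is 6 + 10·(5) = 56.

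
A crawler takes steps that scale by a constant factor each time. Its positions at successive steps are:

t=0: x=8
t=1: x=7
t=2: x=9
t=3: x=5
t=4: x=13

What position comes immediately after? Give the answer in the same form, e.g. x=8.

Step-to-step displacements: -1, +2, -4, +8; each is -2× the previous.
step 5: 13 − 16 → x=-3

x=-3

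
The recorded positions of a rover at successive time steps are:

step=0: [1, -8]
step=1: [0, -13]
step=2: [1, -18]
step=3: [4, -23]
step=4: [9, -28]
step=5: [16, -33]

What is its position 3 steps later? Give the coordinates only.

Successive displacements: [-1, -5], [+1, -5], [+3, -5], [+5, -5], [+7, -5] — each changes by [+2, +0].
step 6: [16, -33] + [+9, -5] → [25, -38]
step 7: [25, -38] + [+11, -5] → [36, -43]
step 8: [36, -43] + [+13, -5] → [49, -48]

[49, -48]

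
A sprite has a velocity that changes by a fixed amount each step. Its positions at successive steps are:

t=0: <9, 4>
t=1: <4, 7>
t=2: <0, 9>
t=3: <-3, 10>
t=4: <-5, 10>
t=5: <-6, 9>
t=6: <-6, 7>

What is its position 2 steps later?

<-3, 0>

Taking differences between consecutive positions: <-5, +3>, <-4, +2>, <-3, +1>, <-2, +0>, <-1, -1>, <+0, -2>. These grow by <+1, -1> each step.
step 7: <-6, 7> + <+1, -3> → <-5, 4>
step 8: <-5, 4> + <+2, -4> → <-3, 0>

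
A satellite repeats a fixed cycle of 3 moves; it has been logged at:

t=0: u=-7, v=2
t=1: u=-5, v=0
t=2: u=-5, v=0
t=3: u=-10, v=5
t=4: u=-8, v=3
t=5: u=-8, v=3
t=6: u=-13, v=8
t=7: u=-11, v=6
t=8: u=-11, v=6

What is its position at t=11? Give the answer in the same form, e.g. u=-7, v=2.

Step-to-step displacements: (+2,-2), (+0,+0), (-5,+5), (+2,-2), (+0,+0), (-5,+5), (+2,-2), (+0,+0) — a repeating cycle of length 3.
step 9: apply (-5,+5) → u=-16, v=11
step 10: apply (+2,-2) → u=-14, v=9
step 11: apply (+0,+0) → u=-14, v=9

u=-14, v=9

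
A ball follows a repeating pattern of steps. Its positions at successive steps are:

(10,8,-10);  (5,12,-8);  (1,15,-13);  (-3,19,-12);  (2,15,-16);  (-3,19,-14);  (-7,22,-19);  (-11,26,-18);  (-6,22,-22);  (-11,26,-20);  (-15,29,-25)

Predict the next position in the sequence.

(-19,33,-24)

Step-to-step displacements: (-5,+4,+2), (-4,+3,-5), (-4,+4,+1), (+5,-4,-4), (-5,+4,+2), (-4,+3,-5), (-4,+4,+1), (+5,-4,-4), (-5,+4,+2), (-4,+3,-5) — a repeating cycle of length 4.
step 11: apply (-4,+4,+1) → (-19,33,-24)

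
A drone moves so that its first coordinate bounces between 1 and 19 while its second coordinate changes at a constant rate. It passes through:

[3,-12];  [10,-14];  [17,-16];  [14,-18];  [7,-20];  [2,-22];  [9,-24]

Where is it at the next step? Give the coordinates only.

The first coordinate reflects between 1 and 19, moving 7 per step.
  step 7: 9 → 16
The second coordinate changes by -2 each step: at step 7 it is -26.

[16,-26]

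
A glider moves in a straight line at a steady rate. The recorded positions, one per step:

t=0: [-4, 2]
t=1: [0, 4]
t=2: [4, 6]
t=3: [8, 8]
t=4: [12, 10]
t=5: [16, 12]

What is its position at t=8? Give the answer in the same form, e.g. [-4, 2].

Each step adds [+4, +2] to the position.
step 6: [16, 12] + [+4, +2] → [20, 14]
step 7: [20, 14] + [+4, +2] → [24, 16]
step 8: [24, 16] + [+4, +2] → [28, 18]

[28, 18]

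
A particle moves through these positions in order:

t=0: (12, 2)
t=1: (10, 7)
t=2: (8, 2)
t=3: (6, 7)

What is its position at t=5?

(2, 7)

The first coordinate changes by -2 each step, so at step 5 it is 12 + 5·(-2) = 2.
The second coordinate repeats the cycle [2, 7] with period 2; step 5 mod 2 = 1, giving 7.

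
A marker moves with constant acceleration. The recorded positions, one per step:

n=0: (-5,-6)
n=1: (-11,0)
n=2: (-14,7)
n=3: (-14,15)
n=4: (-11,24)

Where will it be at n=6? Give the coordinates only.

Taking differences between consecutive positions: (-6,+6), (-3,+7), (+0,+8), (+3,+9). These grow by (+3,+1) each step.
step 5: (-11,24) + (+6,+10) → (-5,34)
step 6: (-5,34) + (+9,+11) → (4,45)

(4,45)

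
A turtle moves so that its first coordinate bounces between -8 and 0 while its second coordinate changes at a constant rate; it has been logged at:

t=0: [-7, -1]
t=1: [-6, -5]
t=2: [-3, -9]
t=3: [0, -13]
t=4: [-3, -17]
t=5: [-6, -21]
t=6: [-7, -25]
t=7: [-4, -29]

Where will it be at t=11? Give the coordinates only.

The first coordinate reflects between -8 and 0, moving 3 per step.
  step 8: -4 → -1
  step 9: -1 → -2
  step 10: -2 → -5
  step 11: -5 → -8
The second coordinate changes by -4 each step: at step 11 it is -45.

[-8, -45]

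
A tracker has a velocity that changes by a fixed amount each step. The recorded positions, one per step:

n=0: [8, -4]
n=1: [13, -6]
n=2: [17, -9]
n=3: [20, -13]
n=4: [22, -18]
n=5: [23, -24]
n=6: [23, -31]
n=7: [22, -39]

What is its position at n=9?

Successive displacements: [+5, -2], [+4, -3], [+3, -4], [+2, -5], [+1, -6], [+0, -7], [-1, -8] — each changes by [-1, -1].
step 8: [22, -39] + [-2, -9] → [20, -48]
step 9: [20, -48] + [-3, -10] → [17, -58]

[17, -58]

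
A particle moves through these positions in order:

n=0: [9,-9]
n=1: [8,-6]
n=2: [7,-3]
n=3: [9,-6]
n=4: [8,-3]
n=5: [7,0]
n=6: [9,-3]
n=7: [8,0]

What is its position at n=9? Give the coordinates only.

Step-to-step displacements: [-1,+3], [-1,+3], [+2,-3], [-1,+3], [-1,+3], [+2,-3], [-1,+3] — a repeating cycle of length 3.
step 8: apply [-1,+3] → [7,3]
step 9: apply [+2,-3] → [9,0]

[9,0]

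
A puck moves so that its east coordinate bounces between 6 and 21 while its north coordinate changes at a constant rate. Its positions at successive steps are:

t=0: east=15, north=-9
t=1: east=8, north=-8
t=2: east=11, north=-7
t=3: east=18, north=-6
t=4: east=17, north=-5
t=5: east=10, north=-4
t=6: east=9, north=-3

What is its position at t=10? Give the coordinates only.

The east coordinate travels 7 per step and bounces off the walls at 6 and 21.
  step 7: 9 → 16
  step 8: 16 → 19
  step 9: 19 → 12
  step 10: 12 → 7
The north coordinate changes by +1 each step: at step 10 it is 1.

east=7, north=1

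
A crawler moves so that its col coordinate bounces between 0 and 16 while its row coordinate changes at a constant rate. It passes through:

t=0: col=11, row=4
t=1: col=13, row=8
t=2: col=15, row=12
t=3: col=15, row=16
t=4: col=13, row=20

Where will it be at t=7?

The col coordinate reflects between 0 and 16, moving 2 per step.
  step 5: 13 → 11
  step 6: 11 → 9
  step 7: 9 → 7
The row coordinate changes by +4 each step: at step 7 it is 32.

col=7, row=32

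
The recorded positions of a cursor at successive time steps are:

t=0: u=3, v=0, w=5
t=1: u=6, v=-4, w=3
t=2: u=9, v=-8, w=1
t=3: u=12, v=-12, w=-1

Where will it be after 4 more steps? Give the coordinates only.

Constant displacement of (+3, -4, -2) per step.
step 4: u=12, v=-12, w=-1 + (+3, -4, -2) → u=15, v=-16, w=-3
step 5: u=15, v=-16, w=-3 + (+3, -4, -2) → u=18, v=-20, w=-5
step 6: u=18, v=-20, w=-5 + (+3, -4, -2) → u=21, v=-24, w=-7
step 7: u=21, v=-24, w=-7 + (+3, -4, -2) → u=24, v=-28, w=-9

u=24, v=-28, w=-9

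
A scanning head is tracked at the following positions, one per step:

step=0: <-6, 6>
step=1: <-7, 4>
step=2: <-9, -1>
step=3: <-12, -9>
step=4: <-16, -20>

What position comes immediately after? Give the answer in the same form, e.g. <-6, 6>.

<-21, -34>

First differences are <-1, -2>, <-2, -5>, <-3, -8>, <-4, -11>; their common second difference is <-1, -3> (constant acceleration).
step 5: <-16, -20> + <-5, -14> → <-21, -34>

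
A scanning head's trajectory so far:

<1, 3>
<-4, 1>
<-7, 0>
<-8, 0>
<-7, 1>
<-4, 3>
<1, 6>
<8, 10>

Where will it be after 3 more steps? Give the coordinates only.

Taking differences between consecutive positions: <-5, -2>, <-3, -1>, <-1, +0>, <+1, +1>, <+3, +2>, <+5, +3>, <+7, +4>. These grow by <+2, +1> each step.
step 8: <8, 10> + <+9, +5> → <17, 15>
step 9: <17, 15> + <+11, +6> → <28, 21>
step 10: <28, 21> + <+13, +7> → <41, 28>

<41, 28>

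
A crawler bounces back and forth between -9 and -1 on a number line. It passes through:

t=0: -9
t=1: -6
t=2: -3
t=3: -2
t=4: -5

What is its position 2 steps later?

-7

The value travels 3 per step and bounces off the walls at -9 and -1.
  step 5: -5 → -8
  step 6: -8 → -7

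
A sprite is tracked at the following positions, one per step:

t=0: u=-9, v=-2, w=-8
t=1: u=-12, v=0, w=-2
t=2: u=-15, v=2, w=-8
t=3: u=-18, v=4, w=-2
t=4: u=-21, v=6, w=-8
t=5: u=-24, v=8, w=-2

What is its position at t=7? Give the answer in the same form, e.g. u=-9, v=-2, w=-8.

u=-30, v=12, w=-2

The u coordinate changes by -3 each step, so at step 7 it is -9 + 7·(-3) = -30.
The v coordinate changes by +2 each step, so at step 7 it is -2 + 7·(2) = 12.
The w coordinate repeats the cycle [-8, -2] with period 2; step 7 mod 2 = 1, giving -2.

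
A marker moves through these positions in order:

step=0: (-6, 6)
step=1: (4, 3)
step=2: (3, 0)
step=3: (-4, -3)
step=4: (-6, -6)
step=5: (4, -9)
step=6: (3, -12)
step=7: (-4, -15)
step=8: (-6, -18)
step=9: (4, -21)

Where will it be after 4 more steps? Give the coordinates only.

The first coordinate repeats the cycle [-6, 4, 3, -4] with period 4; step 13 mod 4 = 1, giving 4.
The second coordinate changes by -3 each step, so at step 13 it is 6 + 13·(-3) = -33.

(4, -33)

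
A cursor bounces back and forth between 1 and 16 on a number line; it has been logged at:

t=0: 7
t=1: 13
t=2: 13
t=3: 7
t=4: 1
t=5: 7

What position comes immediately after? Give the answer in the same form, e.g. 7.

The value reflects between 1 and 16, moving 6 per step.
  step 6: 7 → 13

13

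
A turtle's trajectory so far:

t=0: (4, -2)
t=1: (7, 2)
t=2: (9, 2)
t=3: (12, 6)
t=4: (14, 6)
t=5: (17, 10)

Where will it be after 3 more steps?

Step-to-step displacements: (+3, +4), (+2, +0), (+3, +4), (+2, +0), (+3, +4) — a repeating cycle of length 2.
step 6: apply (+2, +0) → (19, 10)
step 7: apply (+3, +4) → (22, 14)
step 8: apply (+2, +0) → (24, 14)

(24, 14)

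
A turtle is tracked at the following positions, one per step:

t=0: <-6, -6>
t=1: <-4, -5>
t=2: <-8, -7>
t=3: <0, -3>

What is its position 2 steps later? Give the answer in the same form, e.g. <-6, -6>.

<16, 5>

Step-to-step displacements: <+2, +1>, <-4, -2>, <+8, +4>; each is -2× the previous.
step 4: <0, -3> + <-16, -8> → <-16, -11>
step 5: <-16, -11> + <+32, +16> → <16, 5>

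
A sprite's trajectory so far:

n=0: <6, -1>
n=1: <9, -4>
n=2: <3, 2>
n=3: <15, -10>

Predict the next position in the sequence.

Step-to-step displacements: <+3, -3>, <-6, +6>, <+12, -12>; each is -2× the previous.
step 4: <15, -10> + <-24, +24> → <-9, 14>

<-9, 14>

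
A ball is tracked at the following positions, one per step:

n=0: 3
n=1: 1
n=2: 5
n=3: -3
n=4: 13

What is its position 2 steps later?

45

Consecutive displacements -2, +4, -8, +16 scale by a factor of -2 each step.
step 5: 13 − 32 → -19
step 6: -19 + 64 → 45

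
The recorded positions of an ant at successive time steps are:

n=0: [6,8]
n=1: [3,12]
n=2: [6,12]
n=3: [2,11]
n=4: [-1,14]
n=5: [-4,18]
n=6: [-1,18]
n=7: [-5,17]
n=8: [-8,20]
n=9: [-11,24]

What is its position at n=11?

[-12,23]

Differencing gives [-3,+4], [+3,+0], [-4,-1], [-3,+3], [-3,+4], [+3,+0], [-4,-1], [-3,+3], [-3,+4]. This is the pattern [-3,+4], [+3,+0], [-4,-1], [-3,+3] repeated.
step 10: apply [+3,+0] → [-8,24]
step 11: apply [-4,-1] → [-12,23]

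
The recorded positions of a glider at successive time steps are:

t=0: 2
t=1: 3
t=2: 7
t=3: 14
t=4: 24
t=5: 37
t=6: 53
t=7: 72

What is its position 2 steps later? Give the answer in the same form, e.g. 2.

119

Successive displacements: +1, +4, +7, +10, +13, +16, +19 — each changes by +3.
step 8: 72 + 22 → 94
step 9: 94 + 25 → 119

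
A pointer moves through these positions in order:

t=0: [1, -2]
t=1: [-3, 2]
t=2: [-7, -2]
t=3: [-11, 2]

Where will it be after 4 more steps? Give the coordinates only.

First: linear, -4 per step → -27 at step 7.
Second: cycles through -2, 2 every 2 steps. Step 7 lands at position 1 of the cycle → 2.

[-27, 2]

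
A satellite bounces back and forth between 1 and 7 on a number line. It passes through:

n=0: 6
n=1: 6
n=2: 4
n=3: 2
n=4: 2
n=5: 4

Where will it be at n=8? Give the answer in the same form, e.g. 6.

The value travels 2 per step and bounces off the walls at 1 and 7.
  step 6: 4 → 6
  step 7: 6 → 6
  step 8: 6 → 4

4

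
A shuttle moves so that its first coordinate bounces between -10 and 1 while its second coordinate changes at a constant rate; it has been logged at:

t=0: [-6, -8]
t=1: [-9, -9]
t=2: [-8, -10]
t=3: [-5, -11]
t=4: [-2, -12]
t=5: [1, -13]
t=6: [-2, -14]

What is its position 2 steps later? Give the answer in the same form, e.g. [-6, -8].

[-8, -16]

The first coordinate travels 3 per step and bounces off the walls at -10 and 1.
  step 7: -2 → -5
  step 8: -5 → -8
The second coordinate changes by -1 each step: at step 8 it is -16.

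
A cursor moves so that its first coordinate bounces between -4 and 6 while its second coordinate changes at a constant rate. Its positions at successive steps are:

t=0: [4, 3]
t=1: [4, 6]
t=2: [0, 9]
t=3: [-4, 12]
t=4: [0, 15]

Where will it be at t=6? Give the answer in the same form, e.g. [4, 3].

[4, 21]

The first coordinate reflects between -4 and 6, moving 4 per step.
  step 5: 0 → 4
  step 6: 4 → 4
The second coordinate changes by +3 each step: at step 6 it is 21.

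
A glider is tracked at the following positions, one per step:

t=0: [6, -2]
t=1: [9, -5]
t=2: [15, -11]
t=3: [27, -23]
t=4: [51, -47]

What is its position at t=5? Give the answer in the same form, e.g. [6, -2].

[99, -95]

The jumps are [+3, -3], [+6, -6], [+12, -12], [+24, -24] — a geometric progression with ratio 2.
step 5: [51, -47] + [+48, -48] → [99, -95]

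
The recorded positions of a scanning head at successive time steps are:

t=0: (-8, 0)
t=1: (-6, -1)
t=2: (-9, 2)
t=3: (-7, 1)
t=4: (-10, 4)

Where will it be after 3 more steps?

Step-to-step displacements: (+2, -1), (-3, +3), (+2, -1), (-3, +3) — a repeating cycle of length 2.
step 5: apply (+2, -1) → (-8, 3)
step 6: apply (-3, +3) → (-11, 6)
step 7: apply (+2, -1) → (-9, 5)

(-9, 5)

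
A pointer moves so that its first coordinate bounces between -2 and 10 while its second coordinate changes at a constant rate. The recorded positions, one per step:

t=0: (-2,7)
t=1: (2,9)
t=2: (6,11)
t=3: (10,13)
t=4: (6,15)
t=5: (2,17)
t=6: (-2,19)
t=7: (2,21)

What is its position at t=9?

(10,25)

The first coordinate reflects between -2 and 10, moving 4 per step.
  step 8: 2 → 6
  step 9: 6 → 10
The second coordinate changes by +2 each step: at step 9 it is 25.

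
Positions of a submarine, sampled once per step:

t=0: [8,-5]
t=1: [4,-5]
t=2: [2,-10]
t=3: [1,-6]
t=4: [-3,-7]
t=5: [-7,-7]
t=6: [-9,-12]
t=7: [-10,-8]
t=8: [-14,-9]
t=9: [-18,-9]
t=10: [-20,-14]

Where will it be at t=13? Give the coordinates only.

[-29,-11]

Step-to-step displacements: [-4,+0], [-2,-5], [-1,+4], [-4,-1], [-4,+0], [-2,-5], [-1,+4], [-4,-1], [-4,+0], [-2,-5] — a repeating cycle of length 4.
step 11: apply [-1,+4] → [-21,-10]
step 12: apply [-4,-1] → [-25,-11]
step 13: apply [-4,+0] → [-29,-11]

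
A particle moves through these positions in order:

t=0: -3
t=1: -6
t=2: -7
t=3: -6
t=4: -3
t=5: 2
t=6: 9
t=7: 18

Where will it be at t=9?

First differences are -3, -1, +1, +3, +5, +7, +9; their common second difference is +2 (constant acceleration).
step 8: 18 + 11 → 29
step 9: 29 + 13 → 42

42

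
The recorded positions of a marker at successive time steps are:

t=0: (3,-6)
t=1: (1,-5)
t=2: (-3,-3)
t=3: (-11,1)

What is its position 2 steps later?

Step-to-step displacements: (-2,+1), (-4,+2), (-8,+4); each is 2× the previous.
step 4: (-11,1) + (-16,+8) → (-27,9)
step 5: (-27,9) + (-32,+16) → (-59,25)

(-59,25)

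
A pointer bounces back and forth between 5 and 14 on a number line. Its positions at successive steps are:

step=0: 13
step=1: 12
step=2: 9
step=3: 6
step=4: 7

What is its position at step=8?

The value reflects between 5 and 14, moving 3 per step.
  step 5: 7 → 10
  step 6: 10 → 13
  step 7: 13 → 12
  step 8: 12 → 9

9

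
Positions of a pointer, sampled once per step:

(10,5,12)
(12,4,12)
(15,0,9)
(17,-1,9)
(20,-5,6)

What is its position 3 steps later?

(27,-11,3)

The moves between consecutive positions are (+2,-1,+0), (+3,-4,-3), (+2,-1,+0), (+3,-4,-3); they repeat the 2-cycle [(+2,-1,+0), (+3,-4,-3)].
step 5: apply (+2,-1,+0) → (22,-6,6)
step 6: apply (+3,-4,-3) → (25,-10,3)
step 7: apply (+2,-1,+0) → (27,-11,3)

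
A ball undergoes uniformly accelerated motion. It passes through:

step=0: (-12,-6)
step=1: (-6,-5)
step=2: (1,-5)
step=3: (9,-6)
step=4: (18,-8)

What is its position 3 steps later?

(51,-20)

Successive displacements: (+6,+1), (+7,+0), (+8,-1), (+9,-2) — each changes by (+1,-1).
step 5: (18,-8) + (+10,-3) → (28,-11)
step 6: (28,-11) + (+11,-4) → (39,-15)
step 7: (39,-15) + (+12,-5) → (51,-20)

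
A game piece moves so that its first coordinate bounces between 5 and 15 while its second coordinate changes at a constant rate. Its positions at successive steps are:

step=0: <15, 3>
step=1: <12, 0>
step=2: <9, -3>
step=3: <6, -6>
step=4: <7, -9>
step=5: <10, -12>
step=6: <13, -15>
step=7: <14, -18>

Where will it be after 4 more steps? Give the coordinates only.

<8, -30>

The first coordinate travels 3 per step and bounces off the walls at 5 and 15.
  step 8: 14 → 11
  step 9: 11 → 8
  step 10: 8 → 5
  step 11: 5 → 8
The second coordinate changes by -3 each step: at step 11 it is -30.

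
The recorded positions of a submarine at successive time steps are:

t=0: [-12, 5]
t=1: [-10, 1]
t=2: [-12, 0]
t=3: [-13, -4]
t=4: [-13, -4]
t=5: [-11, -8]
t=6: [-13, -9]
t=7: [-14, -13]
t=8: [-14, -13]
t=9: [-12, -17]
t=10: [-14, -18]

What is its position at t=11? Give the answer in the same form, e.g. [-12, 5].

Step-to-step displacements: [+2, -4], [-2, -1], [-1, -4], [+0, +0], [+2, -4], [-2, -1], [-1, -4], [+0, +0], [+2, -4], [-2, -1] — a repeating cycle of length 4.
step 11: apply [-1, -4] → [-15, -22]

[-15, -22]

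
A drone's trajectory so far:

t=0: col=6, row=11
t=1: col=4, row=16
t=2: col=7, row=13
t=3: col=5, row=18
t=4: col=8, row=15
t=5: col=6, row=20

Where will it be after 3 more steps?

Differencing gives (-2, +5), (+3, -3), (-2, +5), (+3, -3), (-2, +5). This is the pattern (-2, +5), (+3, -3) repeated.
step 6: apply (+3, -3) → col=9, row=17
step 7: apply (-2, +5) → col=7, row=22
step 8: apply (+3, -3) → col=10, row=19

col=10, row=19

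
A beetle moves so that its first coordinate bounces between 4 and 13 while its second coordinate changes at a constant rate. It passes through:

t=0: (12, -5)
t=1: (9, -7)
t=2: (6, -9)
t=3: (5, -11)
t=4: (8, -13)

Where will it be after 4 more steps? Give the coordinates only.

The first coordinate travels 3 per step and bounces off the walls at 4 and 13.
  step 5: 8 → 11
  step 6: 11 → 12
  step 7: 12 → 9
  step 8: 9 → 6
The second coordinate changes by -2 each step: at step 8 it is -21.

(6, -21)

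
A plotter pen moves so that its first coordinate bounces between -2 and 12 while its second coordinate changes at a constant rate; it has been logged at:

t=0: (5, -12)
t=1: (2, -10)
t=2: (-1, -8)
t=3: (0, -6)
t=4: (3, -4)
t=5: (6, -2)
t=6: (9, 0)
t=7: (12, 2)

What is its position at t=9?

(6, 6)

The first coordinate reflects between -2 and 12, moving 3 per step.
  step 8: 12 → 9
  step 9: 9 → 6
The second coordinate changes by +2 each step: at step 9 it is 6.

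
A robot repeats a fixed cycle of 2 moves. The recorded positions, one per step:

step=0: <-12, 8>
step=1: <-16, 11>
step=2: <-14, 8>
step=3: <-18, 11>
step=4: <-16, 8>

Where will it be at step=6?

Step-to-step displacements: <-4, +3>, <+2, -3>, <-4, +3>, <+2, -3> — a repeating cycle of length 2.
step 5: apply <-4, +3> → <-20, 11>
step 6: apply <+2, -3> → <-18, 8>

<-18, 8>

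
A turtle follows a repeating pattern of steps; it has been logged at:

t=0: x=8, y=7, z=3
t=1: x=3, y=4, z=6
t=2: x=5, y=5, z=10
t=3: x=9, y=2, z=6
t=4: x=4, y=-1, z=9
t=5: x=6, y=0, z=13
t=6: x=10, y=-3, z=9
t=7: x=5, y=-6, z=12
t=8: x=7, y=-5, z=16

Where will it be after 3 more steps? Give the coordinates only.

Step-to-step displacements: (-5,-3,+3), (+2,+1,+4), (+4,-3,-4), (-5,-3,+3), (+2,+1,+4), (+4,-3,-4), (-5,-3,+3), (+2,+1,+4) — a repeating cycle of length 3.
step 9: apply (+4,-3,-4) → x=11, y=-8, z=12
step 10: apply (-5,-3,+3) → x=6, y=-11, z=15
step 11: apply (+2,+1,+4) → x=8, y=-10, z=19

x=8, y=-10, z=19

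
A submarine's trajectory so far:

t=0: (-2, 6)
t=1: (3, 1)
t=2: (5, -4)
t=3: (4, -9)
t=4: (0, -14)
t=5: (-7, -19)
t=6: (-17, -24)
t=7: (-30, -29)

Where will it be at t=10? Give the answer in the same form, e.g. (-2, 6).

Taking differences between consecutive positions: (+5, -5), (+2, -5), (-1, -5), (-4, -5), (-7, -5), (-10, -5), (-13, -5). These grow by (-3, +0) each step.
step 8: (-30, -29) + (-16, -5) → (-46, -34)
step 9: (-46, -34) + (-19, -5) → (-65, -39)
step 10: (-65, -39) + (-22, -5) → (-87, -44)

(-87, -44)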